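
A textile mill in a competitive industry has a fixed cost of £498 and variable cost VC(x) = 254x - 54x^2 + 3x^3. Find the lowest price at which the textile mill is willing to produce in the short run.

£11 per unit

The firm shuts down when price falls below the minimum of average variable cost. AVC = VC/x = 254 - 54x + 3x^2.
At the minimum of AVC, MC = AVC. MC = 254 - 108x + 9x^2; setting MC = AVC gives 6x^2 - 54x = 0, so x = 9. min AVC = 11.
For P < £11 the firm produces nothing.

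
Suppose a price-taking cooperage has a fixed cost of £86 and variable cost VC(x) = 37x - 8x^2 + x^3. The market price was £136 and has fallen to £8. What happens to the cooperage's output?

AVC = 37 - 8x + x^2, minimized at x = 4 where min AVC = £21. MC = 37 - 16x + 3x^2.
At P = £136 ≥ min AVC, set P = MC on the rising branch: x = 9.
At P = £8 < min AVC = £21, price no longer covers variable cost at any output, so the firm shuts down: x = 0.

Output falls from 9 to 0 (the firm shuts down)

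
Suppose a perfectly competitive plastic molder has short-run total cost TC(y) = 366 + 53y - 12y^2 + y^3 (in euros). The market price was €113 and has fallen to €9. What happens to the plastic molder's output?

Output falls from 10 to 0 (the firm shuts down)

AVC = 53 - 12y + y^2, minimized at y = 6 where min AVC = €17. MC = 53 - 24y + 3y^2.
With P = €113 above the shutdown price, P = MC gives y = 10.
At P = €9 < min AVC = €17, price no longer covers variable cost at any output, so the firm shuts down: y = 0.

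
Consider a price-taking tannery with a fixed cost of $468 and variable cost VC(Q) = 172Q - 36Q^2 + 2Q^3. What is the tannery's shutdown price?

Short-run supply begins at min AVC. From VC = 172Q - 36Q^2 + 2Q^3, AVC = 172 - 36Q + 2Q^2.
At the minimum of AVC, MC = AVC. MC = 172 - 72Q + 6Q^2; setting MC = AVC gives 4Q^2 - 36Q = 0, so Q = 9. min AVC = 10.
The firm shuts down for any P below $10.

$10 per unit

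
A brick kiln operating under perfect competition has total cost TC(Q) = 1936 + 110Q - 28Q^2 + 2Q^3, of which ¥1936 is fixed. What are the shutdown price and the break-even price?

Shutdown price = ¥12; break-even price = ¥220

AVC = 110 - 28Q + 2Q^2; minimized at Q = 7, giving min AVC = ¥12. That is the shutdown price.
ATC = 1936/Q + 110 - 28Q + 2Q^2. Setting dATC/dQ = −1936/Q^2 − 28 + 4Q = 0 gives Q = 11 (since 4·11^3 − 28·11^2 = 1936).
min ATC = 1936/11 + 110 − 28·11 + 2·11^2 = ¥220. That is the break-even price.
Between these two prices the firm operates at a loss; above ¥220 it earns a profit.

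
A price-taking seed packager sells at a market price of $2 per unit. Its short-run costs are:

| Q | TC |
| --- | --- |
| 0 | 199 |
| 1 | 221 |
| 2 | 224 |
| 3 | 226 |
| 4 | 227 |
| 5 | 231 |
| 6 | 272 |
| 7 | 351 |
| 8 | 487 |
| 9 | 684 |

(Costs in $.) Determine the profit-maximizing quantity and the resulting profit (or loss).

Profit at each row (π = 2Q − TC): Q=0: -199; Q=1: -219; Q=2: -220; Q=3: -220; Q=4: -219; Q=5: -221; Q=6: -260; Q=7: -337; Q=8: -471; Q=9: -666.
Profit is highest at Q = 0. Equivalently, the lowest AVC in the table is 32/5 ≈ $6.40 at Q = 5, and P = $2 falls below it — price never covers variable cost, so the firm shuts down and loses only its fixed cost.

Q = 0 (shut down); profit = -$199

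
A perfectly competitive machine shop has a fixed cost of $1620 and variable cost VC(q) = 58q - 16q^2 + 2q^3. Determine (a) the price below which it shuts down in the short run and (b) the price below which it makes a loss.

Shutdown price = $26; break-even price = $256

Shutdown price = min AVC. AVC = 58 - 16q + 2q^2, with vertex at q = 4 and minimum $26.
ATC = 1620/q + 58 - 16q + 2q^2. Setting dATC/dq = −1620/q^2 − 16 + 4q = 0 gives q = 9 (since 4·9^3 − 16·9^2 = 1620).
min ATC = 1620/9 + 58 − 16·9 + 2·9^2 = $256. That is the break-even price.
Between these two prices the firm operates at a loss; above $256 it earns a profit.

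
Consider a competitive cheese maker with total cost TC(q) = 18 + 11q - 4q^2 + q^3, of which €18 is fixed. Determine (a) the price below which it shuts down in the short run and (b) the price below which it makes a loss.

AVC = 11 - 4q + q^2; minimized at q = 2, giving min AVC = €7. That is the shutdown price.
ATC = 18/q + 11 - 4q + q^2. Setting dATC/dq = −18/q^2 − 4 + 2q = 0 gives q = 3 (since 2·3^3 − 4·3^2 = 18).
min ATC = 18/3 + 11 − 4·3 + 3^2 = €14. That is the break-even price.
For €7 ≤ P < €14 the firm produces at a loss; below €7 it shuts down.

Shutdown price = €7; break-even price = €14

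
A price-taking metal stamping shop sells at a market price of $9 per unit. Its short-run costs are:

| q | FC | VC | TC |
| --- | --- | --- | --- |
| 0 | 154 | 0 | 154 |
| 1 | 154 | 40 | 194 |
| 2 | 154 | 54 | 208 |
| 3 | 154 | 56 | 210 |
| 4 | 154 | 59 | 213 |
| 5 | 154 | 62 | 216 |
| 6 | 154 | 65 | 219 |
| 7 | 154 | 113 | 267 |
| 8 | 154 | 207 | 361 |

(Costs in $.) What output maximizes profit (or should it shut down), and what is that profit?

Compute π = P·q − TC at each output: q=0: -154; q=1: -185; q=2: -190; q=3: -183; q=4: -177; q=5: -171; q=6: -165; q=7: -204; q=8: -289.
Profit is highest at q = 0. Equivalently, the lowest AVC in the table is 65/6 ≈ $10.83 at q = 6, and P = $9 falls below it — price never covers variable cost, so the firm shuts down and loses only its fixed cost.

q = 0 (shut down); profit = -$154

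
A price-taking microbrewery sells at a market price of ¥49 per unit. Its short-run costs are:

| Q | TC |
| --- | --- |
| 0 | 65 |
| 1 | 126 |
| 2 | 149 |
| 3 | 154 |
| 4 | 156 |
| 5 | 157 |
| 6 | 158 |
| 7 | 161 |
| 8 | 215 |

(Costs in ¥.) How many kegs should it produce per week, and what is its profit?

Q = 7; profit = ¥182

Profit at each row (π = 49Q − TC): Q=0: -65; Q=1: -77; Q=2: -51; Q=3: -7; Q=4: 40; Q=5: 88; Q=6: 136; Q=7: 182; Q=8: 177.
Profit is maximized at Q = 7. AVC there is 96/7 = ¥13.71 ≤ P, so producing beats shutting down (which would give -¥65).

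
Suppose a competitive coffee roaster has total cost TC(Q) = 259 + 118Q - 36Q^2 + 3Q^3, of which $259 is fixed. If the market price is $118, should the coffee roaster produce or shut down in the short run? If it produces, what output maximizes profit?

Produce at Q = 8

Variable cost is VC = 118Q - 36Q^2 + 3Q^3, so AVC = VC/Q = 118 - 36Q + 3Q^2 and MC = dTC/dQ = 118 - 72Q + 9Q^2.
AVC hits its minimum where MC = AVC, at Q = 6, giving min AVC = 118 - 36·6 + 3·6^2 = $10.
Because $118 ≥ $10, revenue can cover variable cost; the firm operates.
Set P = MC: 118 = 118 - 72Q + 9Q^2 → -72Q + 9Q^2 = 0. The roots are Q = 0 and Q = 8; the profit-maximizing output is on the rising part of MC, so Q* = 8.
Check: AVC at Q = 8 is $22 ≤ P, so revenue covers variable cost.
Profit = P·Q − TC = 118·8 − 435 = $509.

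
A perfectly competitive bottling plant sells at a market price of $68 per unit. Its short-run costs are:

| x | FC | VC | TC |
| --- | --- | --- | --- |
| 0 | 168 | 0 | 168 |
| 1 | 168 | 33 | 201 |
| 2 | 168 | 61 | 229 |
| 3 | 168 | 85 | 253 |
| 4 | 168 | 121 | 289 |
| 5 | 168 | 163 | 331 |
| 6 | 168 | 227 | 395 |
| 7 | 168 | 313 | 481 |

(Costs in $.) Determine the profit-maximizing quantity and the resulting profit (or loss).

Compute π = P·x − TC at each output: x=0: -168; x=1: -133; x=2: -93; x=3: -49; x=4: -17; x=5: 9; x=6: 13; x=7: -5.
Profit is maximized at x = 6. AVC there is 227/6 = $37.83 ≤ P, so producing beats shutting down (which would give -$168).

x = 6; profit = $13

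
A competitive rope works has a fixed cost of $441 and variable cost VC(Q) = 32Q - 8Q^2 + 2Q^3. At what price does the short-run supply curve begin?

$24 per unit

The firm shuts down when price falls below the minimum of average variable cost. AVC = VC/Q = 32 - 8Q + 2Q^2.
dAVC/dQ = -8 + 4Q = 0 gives Q = 2. min AVC = 32 - 8·2 + 2·2^2 = 24.
So the shutdown price is $24.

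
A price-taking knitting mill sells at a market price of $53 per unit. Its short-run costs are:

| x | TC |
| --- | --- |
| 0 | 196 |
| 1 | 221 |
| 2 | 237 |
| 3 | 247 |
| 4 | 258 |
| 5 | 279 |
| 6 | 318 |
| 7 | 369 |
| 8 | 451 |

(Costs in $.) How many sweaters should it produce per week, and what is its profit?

Compute π = P·x − TC at each output: x=0: -196; x=1: -168; x=2: -131; x=3: -88; x=4: -46; x=5: -14; x=6: 0; x=7: 2; x=8: -27.
Profit is maximized at x = 7. AVC there is 173/7 = $24.71 ≤ P, so producing beats shutting down (which would give -$196).

x = 7; profit = $2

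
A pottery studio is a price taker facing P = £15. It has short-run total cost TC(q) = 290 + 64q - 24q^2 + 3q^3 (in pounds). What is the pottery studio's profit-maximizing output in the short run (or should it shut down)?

Shut down

Strip out fixed cost: VC = 64q - 24q^2 + 3q^3. Then AVC = 64 - 24q + 3q^2 and MC = 64 - 48q + 9q^2.
AVC is minimized where dAVC/dq = -24 + 6q = 0, at q = 4; min AVC = 64 - 24·4 + 3·4^2 = £16.
Since P = £15 < min AVC = £16, price fails to cover variable cost at any output.
The firm minimizes its loss by shutting down and losing only its fixed cost of £290.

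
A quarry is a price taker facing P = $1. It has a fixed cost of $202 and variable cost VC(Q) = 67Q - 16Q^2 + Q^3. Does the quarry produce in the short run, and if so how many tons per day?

Variable cost is VC = 67Q - 16Q^2 + Q^3, so AVC = VC/Q = 67 - 16Q + Q^2 and MC = dTC/dQ = 67 - 32Q + 3Q^2.
AVC hits its minimum where MC = AVC, at Q = 8, giving min AVC = 67 - 16·8 + 8^2 = $3.
Since P = $1 < min AVC = $3, price fails to cover variable cost at any output.
Shutting down limits the loss to fixed cost, $202.

Shut down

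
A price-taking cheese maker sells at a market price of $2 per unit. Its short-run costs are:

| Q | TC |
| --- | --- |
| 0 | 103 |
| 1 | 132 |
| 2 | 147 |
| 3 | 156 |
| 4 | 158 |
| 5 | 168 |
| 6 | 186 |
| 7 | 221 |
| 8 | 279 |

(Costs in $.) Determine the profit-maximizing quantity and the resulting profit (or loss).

Compute π = P·Q − TC at each output: Q=0: -103; Q=1: -130; Q=2: -143; Q=3: -150; Q=4: -150; Q=5: -158; Q=6: -174; Q=7: -207; Q=8: -263.
Profit is highest at Q = 0. Equivalently, the lowest AVC in the table is 65/5 ≈ $13 at Q = 5, and P = $2 falls below it — price never covers variable cost, so the firm shuts down and loses only its fixed cost.

Q = 0 (shut down); profit = -$103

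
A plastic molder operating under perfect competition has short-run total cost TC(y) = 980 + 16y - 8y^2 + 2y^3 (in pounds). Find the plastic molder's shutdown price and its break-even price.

Shutdown price = min AVC. AVC = 16 - 8y + 2y^2, with vertex at y = 2 and minimum £8.
ATC = 980/y + 16 - 8y + 2y^2. Setting dATC/dy = −980/y^2 − 8 + 4y = 0 gives y = 7 (since 4·7^3 − 8·7^2 = 980).
min ATC = 980/7 + 16 − 8·7 + 2·7^2 = £198. That is the break-even price.
For £8 ≤ P < £198 the firm produces at a loss; below £8 it shuts down.

Shutdown price = £8; break-even price = £198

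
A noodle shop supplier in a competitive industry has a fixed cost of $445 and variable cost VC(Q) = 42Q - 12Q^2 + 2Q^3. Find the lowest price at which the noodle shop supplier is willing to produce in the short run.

$24 per unit

The firm shuts down when price falls below the minimum of average variable cost. AVC = VC/Q = 42 - 12Q + 2Q^2.
At the minimum of AVC, MC = AVC. MC = 42 - 24Q + 6Q^2; setting MC = AVC gives 4Q^2 - 12Q = 0, so Q = 3. min AVC = 24.
For P < $24 the firm produces nothing.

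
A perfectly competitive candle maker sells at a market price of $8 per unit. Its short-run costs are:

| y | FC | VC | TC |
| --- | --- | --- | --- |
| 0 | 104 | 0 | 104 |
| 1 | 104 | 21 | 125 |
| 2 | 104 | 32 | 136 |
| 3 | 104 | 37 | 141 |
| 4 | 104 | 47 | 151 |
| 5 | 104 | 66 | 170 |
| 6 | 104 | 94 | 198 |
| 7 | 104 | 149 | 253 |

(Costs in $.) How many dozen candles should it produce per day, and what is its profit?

y = 0 (shut down); profit = -$104

Profit at each row (π = 8y − TC): y=0: -104; y=1: -117; y=2: -120; y=3: -117; y=4: -119; y=5: -130; y=6: -150; y=7: -197.
Profit is highest at y = 0. Equivalently, the lowest AVC in the table is 47/4 ≈ $11.75 at y = 4, and P = $8 falls below it — price never covers variable cost, so the firm shuts down and loses only its fixed cost.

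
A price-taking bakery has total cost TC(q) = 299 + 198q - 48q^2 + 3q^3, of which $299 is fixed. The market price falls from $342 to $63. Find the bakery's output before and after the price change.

Output falls from 12 to 9

AVC = 198 - 48q + 3q^2, minimized at q = 8 where min AVC = $6. MC = 198 - 96q + 9q^2.
At P = $342 ≥ min AVC, set P = MC on the rising branch: q = 12.
At P = $63 ≥ min AVC, set P = MC: q = 9. The firm stays open but cuts output.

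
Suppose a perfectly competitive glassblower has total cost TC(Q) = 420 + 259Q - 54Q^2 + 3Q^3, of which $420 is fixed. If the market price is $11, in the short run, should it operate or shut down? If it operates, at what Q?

From TC, MC = TC'(Q) = 259 - 108Q + 9Q^2 and AVC = VC/Q = 259 - 54Q + 3Q^2.
AVC is minimized where dAVC/dQ = -54 + 6Q = 0, at Q = 9; min AVC = 259 - 54·9 + 3·9^2 = $16.
Since P = $11 < min AVC = $16, price fails to cover variable cost at any output.
The firm minimizes its loss by shutting down and losing only its fixed cost of $420.

Shut down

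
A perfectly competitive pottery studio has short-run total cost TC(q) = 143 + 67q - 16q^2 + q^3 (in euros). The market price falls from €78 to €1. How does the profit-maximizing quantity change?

MC = 67 - 32q + 3q^2; the shutdown threshold is min AVC = €3 (at q = 8).
With P = €78 above the shutdown price, P = MC gives q = 11.
At P = €1 < min AVC = €3, price no longer covers variable cost at any output, so the firm shuts down: q = 0.

Output falls from 11 to 0 (the firm shuts down)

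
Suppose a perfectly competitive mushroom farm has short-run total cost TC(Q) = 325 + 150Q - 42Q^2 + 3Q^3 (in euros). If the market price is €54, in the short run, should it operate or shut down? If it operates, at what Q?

Strip out fixed cost: VC = 150Q - 42Q^2 + 3Q^3. Then AVC = 150 - 42Q + 3Q^2 and MC = 150 - 84Q + 9Q^2.
The AVC parabola has its vertex at Q = 42/6 = 7, where AVC = 150 - 42·7 + 3·7^2 = €3.
Because €54 ≥ €3, revenue can cover variable cost; the firm operates.
P = MC gives 96 - 84Q + 9Q^2 = 0, with roots 4/3 and 8. Take the larger (rising MC): Q* = 8.
Check: AVC at Q = 8 is €6 ≤ P, so revenue covers variable cost.
Profit = P·Q − TC = 54·8 − 373 = €59.

Produce at Q = 8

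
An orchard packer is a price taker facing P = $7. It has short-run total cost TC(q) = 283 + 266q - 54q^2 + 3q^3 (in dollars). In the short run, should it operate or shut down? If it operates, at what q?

Variable cost is VC = 266q - 54q^2 + 3q^3, so AVC = VC/q = 266 - 54q + 3q^2 and MC = dTC/dq = 266 - 108q + 9q^2.
AVC hits its minimum where MC = AVC, at q = 9, giving min AVC = 266 - 54·9 + 3·9^2 = $23.
With P < min AVC ($7 < $23), every unit sold adds to the loss.
The firm minimizes its loss by shutting down and losing only its fixed cost of $283.

Shut down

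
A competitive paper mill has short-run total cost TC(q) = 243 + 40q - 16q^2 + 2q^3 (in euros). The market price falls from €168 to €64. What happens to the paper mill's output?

Output falls from 8 to 6

MC = 40 - 32q + 6q^2; the shutdown threshold is min AVC = €8 (at q = 4).
At P = €168 ≥ min AVC, set P = MC on the rising branch: q = 8.
At P = €64 ≥ min AVC, set P = MC: q = 6. The firm stays open but cuts output.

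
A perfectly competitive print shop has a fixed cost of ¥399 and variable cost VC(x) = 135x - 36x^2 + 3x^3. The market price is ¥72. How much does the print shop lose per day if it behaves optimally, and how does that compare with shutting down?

AVC = 135 - 36x + 3x^2 has its minimum ¥27 at x = 6; price ¥72 clears that bar, so the firm operates.
With MC = 135 - 72x + 9x^2, P = MC on the upward-sloping part at x* = 7.
TR = 72·7 = 504. TC = 399 + 210 = 609. Profit = 504 − 609 = -¥105.
That loss of ¥105 beats the ¥399 the firm would lose by shutting down; producing recovers ¥294 of fixed cost.

Profit = -¥105 at x = 7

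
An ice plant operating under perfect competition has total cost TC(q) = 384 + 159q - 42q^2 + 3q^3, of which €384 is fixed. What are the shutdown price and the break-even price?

Shutdown price = min AVC. AVC = 159 - 42q + 3q^2, with vertex at q = 7 and minimum €12.
ATC = 384/q + 159 - 42q + 3q^2. Setting dATC/dq = −384/q^2 − 42 + 6q = 0 gives q = 8 (since 6·8^3 − 42·8^2 = 384).
min ATC = 384/8 + 159 − 42·8 + 3·8^2 = €63. That is the break-even price.
Between these two prices the firm operates at a loss; above €63 it earns a profit.

Shutdown price = €12; break-even price = €63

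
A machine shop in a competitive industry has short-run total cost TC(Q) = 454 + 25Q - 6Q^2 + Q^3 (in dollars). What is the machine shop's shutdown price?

$16 per unit

The firm shuts down when price falls below the minimum of average variable cost. AVC = VC/Q = 25 - 6Q + Q^2.
dAVC/dQ = -6 + 2Q = 0 gives Q = 3. min AVC = 25 - 6·3 + 3^2 = 16.
The firm shuts down for any P below $16.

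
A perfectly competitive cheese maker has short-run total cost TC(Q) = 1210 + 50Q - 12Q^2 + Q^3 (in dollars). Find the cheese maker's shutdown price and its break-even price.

Shutdown price = $14; break-even price = $149

AVC = 50 - 12Q + Q^2; minimized at Q = 6, giving min AVC = $14. That is the shutdown price.
ATC = 1210/Q + 50 - 12Q + Q^2. Setting dATC/dQ = −1210/Q^2 − 12 + 2Q = 0 gives Q = 11 (since 2·11^3 − 12·11^2 = 1210).
min ATC = 1210/11 + 50 − 12·11 + 11^2 = $149. That is the break-even price.
Between these two prices the firm operates at a loss; above $149 it earns a profit.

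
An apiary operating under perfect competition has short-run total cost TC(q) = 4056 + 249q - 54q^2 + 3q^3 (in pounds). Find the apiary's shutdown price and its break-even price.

Shutdown price = min AVC. AVC = 249 - 54q + 3q^2, with vertex at q = 9 and minimum £6.
ATC = 4056/q + 249 - 54q + 3q^2. Setting dATC/dq = −4056/q^2 − 54 + 6q = 0 gives q = 13 (since 6·13^3 − 54·13^2 = 4056).
min ATC = 4056/13 + 249 − 54·13 + 3·13^2 = £366. That is the break-even price.
Between these two prices the firm operates at a loss; above £366 it earns a profit.

Shutdown price = £6; break-even price = £366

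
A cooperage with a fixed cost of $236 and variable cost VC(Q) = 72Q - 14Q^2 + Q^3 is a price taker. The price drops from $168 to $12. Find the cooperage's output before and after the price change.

Output falls from 12 to 0 (the firm shuts down)

MC = 72 - 28Q + 3Q^2; the shutdown threshold is min AVC = $23 (at Q = 7).
With P = $168 above the shutdown price, P = MC gives Q = 12.
At P = $12 < min AVC = $23, price no longer covers variable cost at any output, so the firm shuts down: Q = 0.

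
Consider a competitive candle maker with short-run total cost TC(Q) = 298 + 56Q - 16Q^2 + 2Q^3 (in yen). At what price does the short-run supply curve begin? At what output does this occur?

¥24 per unit, at Q = 4

The shutdown price is the minimum of AVC. VC = 56Q - 16Q^2 + 2Q^3, so AVC = 56 - 16Q + 2Q^2.
At the minimum of AVC, MC = AVC. MC = 56 - 32Q + 6Q^2; setting MC = AVC gives 4Q^2 - 16Q = 0, so Q = 4. min AVC = 24.
For P < ¥24 the firm produces nothing.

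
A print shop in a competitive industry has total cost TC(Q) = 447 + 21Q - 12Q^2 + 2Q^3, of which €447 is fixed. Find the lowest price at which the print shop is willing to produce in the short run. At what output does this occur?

€3 per unit, at Q = 3

The firm shuts down when price falls below the minimum of average variable cost. AVC = VC/Q = 21 - 12Q + 2Q^2.
At the minimum of AVC, MC = AVC. MC = 21 - 24Q + 6Q^2; setting MC = AVC gives 4Q^2 - 12Q = 0, so Q = 3. min AVC = 3.
So the shutdown price is €3.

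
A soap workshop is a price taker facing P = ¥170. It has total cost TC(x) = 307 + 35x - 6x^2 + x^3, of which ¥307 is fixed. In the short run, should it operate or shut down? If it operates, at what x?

From TC, MC = TC'(x) = 35 - 12x + 3x^2 and AVC = VC/x = 35 - 6x + x^2.
AVC is minimized where dAVC/dx = -6 + 2x = 0, at x = 3; min AVC = 35 - 6·3 + 3^2 = ¥26.
Since P = ¥170 ≥ min AVC = ¥26, price covers variable cost and the firm should produce.
P = MC gives -135 - 12x + 3x^2 = 0, with roots -5 and 9. Take the larger (rising MC): x* = 9.
Check: AVC at x = 9 is ¥62 ≤ P, so revenue covers variable cost.
Profit = P·x − TC = 170·9 − 865 = ¥665.

Produce at x = 9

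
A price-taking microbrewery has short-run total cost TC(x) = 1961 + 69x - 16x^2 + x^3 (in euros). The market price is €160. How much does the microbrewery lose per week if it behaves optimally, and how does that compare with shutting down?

Profit = -€271 at x = 13

AVC = 69 - 16x + x^2; min AVC = €5 at x = 8. Since P = €160 ≥ min AVC, the firm produces.
With MC = 69 - 32x + 3x^2, P = MC on the upward-sloping part at x* = 13.
TR = 160·13 = 2080. TC = 1961 + 390 = 2351. Profit = 2080 − 2351 = -€271.
That loss of €271 beats the €1961 the firm would lose by shutting down; producing recovers €1690 of fixed cost.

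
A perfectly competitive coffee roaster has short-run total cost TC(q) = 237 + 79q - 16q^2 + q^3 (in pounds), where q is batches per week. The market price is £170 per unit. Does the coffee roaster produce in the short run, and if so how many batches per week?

Strip out fixed cost: VC = 79q - 16q^2 + q^3. Then AVC = 79 - 16q + q^2 and MC = 79 - 32q + 3q^2.
AVC is minimized where dAVC/dq = -16 + 2q = 0, at q = 8; min AVC = 79 - 16·8 + 8^2 = £15.
Because £170 ≥ £15, revenue can cover variable cost; the firm operates.
Solving P = MC: -91 - 32q + 3q^2 = 0 ⇒ q = -7/3 or 13. On the upward-sloping branch, q* = 13.
Check: AVC at q = 13 is £40 ≤ P, so revenue covers variable cost.
Profit = P·q − TC = 170·13 − 757 = £1453.

Produce at q = 13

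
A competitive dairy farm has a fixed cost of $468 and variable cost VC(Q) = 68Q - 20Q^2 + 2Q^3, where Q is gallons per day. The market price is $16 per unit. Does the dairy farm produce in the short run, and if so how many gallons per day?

Strip out fixed cost: VC = 68Q - 20Q^2 + 2Q^3. Then AVC = 68 - 20Q + 2Q^2 and MC = 68 - 40Q + 6Q^2.
AVC hits its minimum where MC = AVC, at Q = 5, giving min AVC = 68 - 20·5 + 2·5^2 = $18.
Since P = $16 < min AVC = $18, price fails to cover variable cost at any output.
Shutting down limits the loss to fixed cost, $468.

Shut down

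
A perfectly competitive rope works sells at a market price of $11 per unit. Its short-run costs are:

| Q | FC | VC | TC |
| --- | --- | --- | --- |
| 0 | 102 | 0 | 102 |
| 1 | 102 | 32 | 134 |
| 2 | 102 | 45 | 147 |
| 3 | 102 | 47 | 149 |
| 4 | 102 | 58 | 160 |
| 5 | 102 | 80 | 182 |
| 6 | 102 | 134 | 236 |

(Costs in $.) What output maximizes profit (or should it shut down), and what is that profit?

Q = 0 (shut down); profit = -$102

Profit at each row (π = 11Q − TC): Q=0: -102; Q=1: -123; Q=2: -125; Q=3: -116; Q=4: -116; Q=5: -127; Q=6: -170.
Profit is highest at Q = 0. Equivalently, the lowest AVC in the table is 58/4 ≈ $14.50 at Q = 4, and P = $11 falls below it — price never covers variable cost, so the firm shuts down and loses only its fixed cost.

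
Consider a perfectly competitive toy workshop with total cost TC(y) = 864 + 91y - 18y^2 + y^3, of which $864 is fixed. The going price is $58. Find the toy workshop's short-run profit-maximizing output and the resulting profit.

Profit = -$380 at y = 11

AVC = 91 - 18y + y^2; min AVC = $10 at y = 9. Since P = $58 ≥ min AVC, the firm produces.
With MC = 91 - 36y + 3y^2, P = MC on the upward-sloping part at y* = 11.
TR = 58·11 = 638. TC = 864 + 154 = 1018. Profit = 638 − 1018 = -$380.
Shutting down would mean losing the fixed cost of $864, so operating at a loss of $380 is better by $484.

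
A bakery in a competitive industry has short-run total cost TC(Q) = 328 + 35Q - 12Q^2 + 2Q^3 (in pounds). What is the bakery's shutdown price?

The firm shuts down when price falls below the minimum of average variable cost. AVC = VC/Q = 35 - 12Q + 2Q^2.
dAVC/dQ = -12 + 4Q = 0 gives Q = 3. min AVC = 35 - 12·3 + 2·3^2 = 17.
For P < £17 the firm produces nothing.

£17 per unit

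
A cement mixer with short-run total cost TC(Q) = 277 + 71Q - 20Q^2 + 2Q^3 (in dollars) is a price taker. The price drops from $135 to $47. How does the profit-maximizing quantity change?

MC = 71 - 40Q + 6Q^2; the shutdown threshold is min AVC = $21 (at Q = 5).
At P = $135 ≥ min AVC, set P = MC on the rising branch: Q = 8.
At P = $47 ≥ min AVC, set P = MC: Q = 6. The firm stays open but cuts output.

Output falls from 8 to 6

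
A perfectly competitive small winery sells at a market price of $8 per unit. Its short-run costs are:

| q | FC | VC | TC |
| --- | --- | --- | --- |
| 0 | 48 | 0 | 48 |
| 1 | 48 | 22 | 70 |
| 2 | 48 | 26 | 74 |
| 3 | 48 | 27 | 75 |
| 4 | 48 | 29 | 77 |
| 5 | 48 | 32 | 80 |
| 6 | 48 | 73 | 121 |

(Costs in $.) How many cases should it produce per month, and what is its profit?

q = 5; profit = -$40

Profit at each row (π = 8q − TC): q=0: -48; q=1: -62; q=2: -58; q=3: -51; q=4: -45; q=5: -40; q=6: -73.
Profit is maximized at q = 5. AVC there is 32/5 = $6.40 ≤ P, so producing beats shutting down (which would give -$48).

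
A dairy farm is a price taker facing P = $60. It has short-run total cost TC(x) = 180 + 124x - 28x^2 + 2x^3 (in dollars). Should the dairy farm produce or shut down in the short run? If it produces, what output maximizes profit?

Produce at x = 8

Variable cost is VC = 124x - 28x^2 + 2x^3, so AVC = VC/x = 124 - 28x + 2x^2 and MC = dTC/dx = 124 - 56x + 6x^2.
AVC is minimized where dAVC/dx = -28 + 4x = 0, at x = 7; min AVC = 124 - 28·7 + 2·7^2 = $26.
Because $60 ≥ $26, revenue can cover variable cost; the firm operates.
P = MC gives 64 - 56x + 6x^2 = 0, with roots 4/3 and 8. Take the larger (rising MC): x* = 8.
Check: AVC at x = 8 is $28 ≤ P, so revenue covers variable cost.
Profit = P·x − TC = 60·8 − 404 = $76.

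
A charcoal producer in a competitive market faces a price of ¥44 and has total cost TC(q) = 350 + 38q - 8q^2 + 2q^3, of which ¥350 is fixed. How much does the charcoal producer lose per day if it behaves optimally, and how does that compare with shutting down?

AVC = 38 - 8q + 2q^2; min AVC = ¥30 at q = 2. Since P = ¥44 ≥ min AVC, the firm produces.
With MC = 38 - 16q + 6q^2, P = MC on the upward-sloping part at q* = 3.
TR = 44·3 = 132. TC = 350 + 96 = 446. Profit = 132 − 446 = -¥314.
Shutting down would mean losing the fixed cost of ¥350, so operating at a loss of ¥314 is better by ¥36.

Profit = -¥314 at q = 3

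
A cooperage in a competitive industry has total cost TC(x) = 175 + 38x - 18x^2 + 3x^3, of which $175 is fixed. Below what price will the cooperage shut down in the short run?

The firm shuts down when price falls below the minimum of average variable cost. AVC = VC/x = 38 - 18x + 3x^2.
dAVC/dx = -18 + 6x = 0 gives x = 3. min AVC = 38 - 18·3 + 3·3^2 = 11.
So the shutdown price is $11.

$11 per unit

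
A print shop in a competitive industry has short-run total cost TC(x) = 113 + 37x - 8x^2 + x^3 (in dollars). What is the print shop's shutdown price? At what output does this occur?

$21 per unit, at x = 4

Short-run supply begins at min AVC. From VC = 37x - 8x^2 + x^3, AVC = 37 - 8x + x^2.
At the minimum of AVC, MC = AVC. MC = 37 - 16x + 3x^2; setting MC = AVC gives 2x^2 - 8x = 0, so x = 4. min AVC = 21.
For P < $21 the firm produces nothing.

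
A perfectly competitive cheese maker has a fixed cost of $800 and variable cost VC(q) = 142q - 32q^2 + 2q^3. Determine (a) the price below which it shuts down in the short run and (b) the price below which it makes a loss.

Shutdown price = $14; break-even price = $102

AVC = 142 - 32q + 2q^2; minimized at q = 8, giving min AVC = $14. That is the shutdown price.
ATC = 800/q + 142 - 32q + 2q^2. Setting dATC/dq = −800/q^2 − 32 + 4q = 0 gives q = 10 (since 4·10^3 − 32·10^2 = 800).
min ATC = 800/10 + 142 − 32·10 + 2·10^2 = $102. That is the break-even price.
Between these two prices the firm operates at a loss; above $102 it earns a profit.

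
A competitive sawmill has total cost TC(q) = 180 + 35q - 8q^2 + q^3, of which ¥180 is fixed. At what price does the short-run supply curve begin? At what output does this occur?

The firm shuts down when price falls below the minimum of average variable cost. AVC = VC/q = 35 - 8q + q^2.
dAVC/dq = -8 + 2q = 0 gives q = 4. min AVC = 35 - 8·4 + 4^2 = 19.
For P < ¥19 the firm produces nothing.

¥19 per unit, at q = 4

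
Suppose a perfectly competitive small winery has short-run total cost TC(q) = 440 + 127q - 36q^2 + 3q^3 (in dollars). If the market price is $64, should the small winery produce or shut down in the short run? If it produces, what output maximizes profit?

Variable cost is VC = 127q - 36q^2 + 3q^3, so AVC = VC/q = 127 - 36q + 3q^2 and MC = dTC/dq = 127 - 72q + 9q^2.
The AVC parabola has its vertex at q = 36/6 = 6, where AVC = 127 - 36·6 + 3·6^2 = $19.
P = $64 exceeds min AVC = $19, so the firm stays open.
Solving P = MC: 63 - 72q + 9q^2 = 0 ⇒ q = 1 or 7. On the upward-sloping branch, q* = 7.
Check: AVC at q = 7 is $22 ≤ P, so revenue covers variable cost.
Profit = P·q − TC = 64·7 − 594 = -$146, a loss, but smaller than the $440 fixed cost the firm would lose by shutting down.

Produce at q = 7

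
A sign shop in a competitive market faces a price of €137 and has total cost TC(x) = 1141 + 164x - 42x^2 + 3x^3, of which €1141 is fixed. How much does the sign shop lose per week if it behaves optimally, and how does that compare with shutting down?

Profit = -€169 at x = 9

AVC = 164 - 42x + 3x^2 has its minimum €17 at x = 7; price €137 clears that bar, so the firm operates.
With MC = 164 - 84x + 9x^2, P = MC on the upward-sloping part at x* = 9.
TR = 137·9 = 1233. TC = 1141 + 261 = 1402. Profit = 1233 − 1402 = -€169.
Shutting down would mean losing the fixed cost of €1141, so operating at a loss of €169 is better by €972.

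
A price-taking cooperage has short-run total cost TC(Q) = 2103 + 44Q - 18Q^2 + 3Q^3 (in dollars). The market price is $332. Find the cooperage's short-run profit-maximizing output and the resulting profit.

AVC = 44 - 18Q + 3Q^2 has its minimum $17 at Q = 3; price $332 clears that bar, so the firm operates.
MC = 44 - 36Q + 9Q^2. Setting P = MC and taking the root on the rising branch gives Q* = 8.
TR = 332·8 = 2656. TC = 2103 + 736 = 2839. Profit = 2656 − 2839 = -$183.
That loss of $183 beats the $2103 the firm would lose by shutting down; producing recovers $1920 of fixed cost.

Profit = -$183 at Q = 8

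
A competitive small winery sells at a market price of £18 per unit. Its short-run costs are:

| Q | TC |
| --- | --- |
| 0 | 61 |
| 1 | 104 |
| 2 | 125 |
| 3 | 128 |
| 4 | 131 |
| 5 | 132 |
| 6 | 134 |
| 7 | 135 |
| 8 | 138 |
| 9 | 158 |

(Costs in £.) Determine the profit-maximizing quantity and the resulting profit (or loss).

Compute π = P·Q − TC at each output: Q=0: -61; Q=1: -86; Q=2: -89; Q=3: -74; Q=4: -59; Q=5: -42; Q=6: -26; Q=7: -9; Q=8: 6; Q=9: 4.
Profit is maximized at Q = 8. AVC there is 77/8 = £9.62 ≤ P, so producing beats shutting down (which would give -£61).

Q = 8; profit = £6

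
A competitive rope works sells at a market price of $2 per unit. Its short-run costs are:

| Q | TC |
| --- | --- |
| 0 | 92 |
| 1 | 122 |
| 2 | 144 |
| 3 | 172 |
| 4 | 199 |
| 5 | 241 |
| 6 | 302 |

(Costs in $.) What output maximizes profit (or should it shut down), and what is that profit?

Q = 0 (shut down); profit = -$92

Profit at each row (π = 2Q − TC): Q=0: -92; Q=1: -120; Q=2: -140; Q=3: -166; Q=4: -191; Q=5: -231; Q=6: -290.
Profit is highest at Q = 0. Equivalently, the lowest AVC in the table is 52/2 ≈ $26 at Q = 2, and P = $2 falls below it — price never covers variable cost, so the firm shuts down and loses only its fixed cost.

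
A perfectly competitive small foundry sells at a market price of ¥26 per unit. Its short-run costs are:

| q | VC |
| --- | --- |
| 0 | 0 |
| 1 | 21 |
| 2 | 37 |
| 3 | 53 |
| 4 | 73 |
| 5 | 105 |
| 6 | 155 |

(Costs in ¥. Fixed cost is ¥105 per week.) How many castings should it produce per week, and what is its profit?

q = 4; profit = -¥74

Compute π = P·q − TC at each output: q=0: -105; q=1: -100; q=2: -90; q=3: -80; q=4: -74; q=5: -80; q=6: -104.
Profit is maximized at q = 4. AVC there is 73/4 = ¥18.25 ≤ P, so producing beats shutting down (which would give -¥105).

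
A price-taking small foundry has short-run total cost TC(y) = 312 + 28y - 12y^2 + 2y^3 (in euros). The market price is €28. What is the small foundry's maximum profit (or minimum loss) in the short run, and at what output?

Profit = -€248 at y = 4

AVC = 28 - 12y + 2y^2; min AVC = €10 at y = 3. Since P = €28 ≥ min AVC, the firm produces.
MC = 28 - 24y + 6y^2. Setting P = MC and taking the root on the rising branch gives y* = 4.
TR = 28·4 = 112. TC = 312 + 48 = 360. Profit = 112 − 360 = -€248.
Shutting down would mean losing the fixed cost of €312, so operating at a loss of €248 is better by €64.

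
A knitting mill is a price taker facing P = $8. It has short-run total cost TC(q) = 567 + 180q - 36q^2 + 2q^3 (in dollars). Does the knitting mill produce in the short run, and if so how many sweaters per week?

Shut down

Variable cost is VC = 180q - 36q^2 + 2q^3, so AVC = VC/q = 180 - 36q + 2q^2 and MC = dTC/dq = 180 - 72q + 6q^2.
AVC is minimized where dAVC/dq = -36 + 4q = 0, at q = 9; min AVC = 180 - 36·9 + 2·9^2 = $18.
P = $8 lies below min AVC = $18; no output level covers variable cost.
Shutting down limits the loss to fixed cost, $567.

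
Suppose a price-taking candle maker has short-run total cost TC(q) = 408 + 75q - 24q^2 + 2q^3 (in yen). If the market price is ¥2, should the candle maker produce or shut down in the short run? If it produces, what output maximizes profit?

From TC, MC = TC'(q) = 75 - 48q + 6q^2 and AVC = VC/q = 75 - 24q + 2q^2.
The AVC parabola has its vertex at q = 24/4 = 6, where AVC = 75 - 24·6 + 2·6^2 = ¥3.
Since P = ¥2 < min AVC = ¥3, price fails to cover variable cost at any output.
Shutting down limits the loss to fixed cost, ¥408.

Shut down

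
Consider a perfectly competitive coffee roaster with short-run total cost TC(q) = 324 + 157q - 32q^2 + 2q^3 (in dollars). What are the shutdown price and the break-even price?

AVC = 157 - 32q + 2q^2; minimized at q = 8, giving min AVC = $29. That is the shutdown price.
ATC = 324/q + 157 - 32q + 2q^2. Setting dATC/dq = −324/q^2 − 32 + 4q = 0 gives q = 9 (since 4·9^3 − 32·9^2 = 324).
min ATC = 324/9 + 157 − 32·9 + 2·9^2 = $67. That is the break-even price.
Between these two prices the firm operates at a loss; above $67 it earns a profit.

Shutdown price = $29; break-even price = $67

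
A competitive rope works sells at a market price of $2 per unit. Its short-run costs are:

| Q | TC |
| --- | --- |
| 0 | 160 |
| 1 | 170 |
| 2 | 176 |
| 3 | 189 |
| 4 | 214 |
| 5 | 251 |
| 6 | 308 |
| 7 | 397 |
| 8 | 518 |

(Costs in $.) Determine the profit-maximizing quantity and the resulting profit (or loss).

Q = 0 (shut down); profit = -$160

Compute π = P·Q − TC at each output: Q=0: -160; Q=1: -168; Q=2: -172; Q=3: -183; Q=4: -206; Q=5: -241; Q=6: -296; Q=7: -383; Q=8: -502.
Profit is highest at Q = 0. Equivalently, the lowest AVC in the table is 16/2 ≈ $8 at Q = 2, and P = $2 falls below it — price never covers variable cost, so the firm shuts down and loses only its fixed cost.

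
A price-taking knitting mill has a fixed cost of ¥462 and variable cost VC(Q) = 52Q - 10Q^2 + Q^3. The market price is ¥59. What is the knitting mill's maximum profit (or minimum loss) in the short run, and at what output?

AVC = 52 - 10Q + Q^2; min AVC = ¥27 at Q = 5. Since P = ¥59 ≥ min AVC, the firm produces.
MC = 52 - 20Q + 3Q^2. Setting P = MC and taking the root on the rising branch gives Q* = 7.
TR = 59·7 = 413. TC = 462 + 217 = 679. Profit = 413 − 679 = -¥266.
That loss of ¥266 beats the ¥462 the firm would lose by shutting down; producing recovers ¥196 of fixed cost.

Profit = -¥266 at Q = 7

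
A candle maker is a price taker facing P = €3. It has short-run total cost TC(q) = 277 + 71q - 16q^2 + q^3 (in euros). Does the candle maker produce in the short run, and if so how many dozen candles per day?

Strip out fixed cost: VC = 71q - 16q^2 + q^3. Then AVC = 71 - 16q + q^2 and MC = 71 - 32q + 3q^2.
The AVC parabola has its vertex at q = 16/2 = 8, where AVC = 71 - 16·8 + 8^2 = €7.
With P < min AVC (€3 < €7), every unit sold adds to the loss.
Best response: produce nothing and absorb the €277 fixed cost.

Shut down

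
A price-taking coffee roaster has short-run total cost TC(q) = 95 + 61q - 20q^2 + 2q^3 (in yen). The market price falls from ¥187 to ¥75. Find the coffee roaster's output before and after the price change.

Output falls from 9 to 7

AVC = 61 - 20q + 2q^2, minimized at q = 5 where min AVC = ¥11. MC = 61 - 40q + 6q^2.
With P = ¥187 above the shutdown price, P = MC gives q = 9.
At P = ¥75 ≥ min AVC, set P = MC: q = 7. The firm stays open but cuts output.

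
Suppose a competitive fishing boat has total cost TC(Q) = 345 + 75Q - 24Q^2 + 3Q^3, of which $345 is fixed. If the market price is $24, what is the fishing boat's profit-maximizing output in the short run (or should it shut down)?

Shut down

Strip out fixed cost: VC = 75Q - 24Q^2 + 3Q^3. Then AVC = 75 - 24Q + 3Q^2 and MC = 75 - 48Q + 9Q^2.
AVC is minimized where dAVC/dQ = -24 + 6Q = 0, at Q = 4; min AVC = 75 - 24·4 + 3·4^2 = $27.
P = $24 lies below min AVC = $27; no output level covers variable cost.
The firm minimizes its loss by shutting down and losing only its fixed cost of $345.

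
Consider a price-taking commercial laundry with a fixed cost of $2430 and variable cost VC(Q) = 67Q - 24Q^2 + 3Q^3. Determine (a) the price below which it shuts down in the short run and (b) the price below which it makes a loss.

Shutdown price = min AVC. AVC = 67 - 24Q + 3Q^2, with vertex at Q = 4 and minimum $19.
ATC = 2430/Q + 67 - 24Q + 3Q^2. Setting dATC/dQ = −2430/Q^2 − 24 + 6Q = 0 gives Q = 9 (since 6·9^3 − 24·9^2 = 2430).
min ATC = 2430/9 + 67 − 24·9 + 3·9^2 = $364. That is the break-even price.
Between these two prices the firm operates at a loss; above $364 it earns a profit.

Shutdown price = $19; break-even price = $364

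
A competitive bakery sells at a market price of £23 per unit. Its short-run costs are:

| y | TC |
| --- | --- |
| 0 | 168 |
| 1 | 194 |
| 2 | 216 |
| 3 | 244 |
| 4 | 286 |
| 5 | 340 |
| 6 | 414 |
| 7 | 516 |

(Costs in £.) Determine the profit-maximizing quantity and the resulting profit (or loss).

y = 0 (shut down); profit = -£168

Tabulate TR − TC: y=0: -168; y=1: -171; y=2: -170; y=3: -175; y=4: -194; y=5: -225; y=6: -276; y=7: -355.
Profit is highest at y = 0. Equivalently, the lowest AVC in the table is 48/2 ≈ £24 at y = 2, and P = £23 falls below it — price never covers variable cost, so the firm shuts down and loses only its fixed cost.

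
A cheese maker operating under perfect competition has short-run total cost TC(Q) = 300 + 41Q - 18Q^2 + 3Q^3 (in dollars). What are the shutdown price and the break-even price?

AVC = 41 - 18Q + 3Q^2; minimized at Q = 3, giving min AVC = $14. That is the shutdown price.
ATC = 300/Q + 41 - 18Q + 3Q^2. Setting dATC/dQ = −300/Q^2 − 18 + 6Q = 0 gives Q = 5 (since 6·5^3 − 18·5^2 = 300).
min ATC = 300/5 + 41 − 18·5 + 3·5^2 = $86. That is the break-even price.
Between these two prices the firm operates at a loss; above $86 it earns a profit.

Shutdown price = $14; break-even price = $86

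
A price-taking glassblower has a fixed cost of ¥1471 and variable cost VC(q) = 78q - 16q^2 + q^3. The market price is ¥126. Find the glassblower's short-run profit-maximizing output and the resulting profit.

AVC = 78 - 16q + q^2; min AVC = ¥14 at q = 8. Since P = ¥126 ≥ min AVC, the firm produces.
MC = 78 - 32q + 3q^2. Setting P = MC and taking the root on the rising branch gives q* = 12.
TR = 126·12 = 1512. TC = 1471 + 360 = 1831. Profit = 1512 − 1831 = -¥319.
Shutting down would mean losing the fixed cost of ¥1471, so operating at a loss of ¥319 is better by ¥1152.

Profit = -¥319 at q = 12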